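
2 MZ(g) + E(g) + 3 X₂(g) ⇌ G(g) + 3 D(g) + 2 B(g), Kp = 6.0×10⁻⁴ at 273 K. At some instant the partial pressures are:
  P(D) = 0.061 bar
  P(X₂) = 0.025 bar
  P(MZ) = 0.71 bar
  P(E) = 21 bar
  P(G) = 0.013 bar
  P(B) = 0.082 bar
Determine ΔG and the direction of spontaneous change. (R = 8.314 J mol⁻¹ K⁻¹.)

ΔG = -3.65 kJ/mol; the forward reaction is spontaneous

Qp = P(G)·P(D)³·P(B)² / (P(MZ)²·P(E)·P(X₂)³) = (0.013)·(0.061)³·(0.082)² / ((0.71)²·(21)·(0.025)³) = 1.20×10⁻⁴
ΔG = RT ln(Qp/Kp) = (8.314 J mol⁻¹ K⁻¹)(273 K) × ln(1.20×10⁻⁴/6.0×10⁻⁴)
   = (2.270 kJ/mol)(-1.609) = -3.65 kJ/mol
ΔG < 0, so the forward reaction is spontaneous (proceeds forward).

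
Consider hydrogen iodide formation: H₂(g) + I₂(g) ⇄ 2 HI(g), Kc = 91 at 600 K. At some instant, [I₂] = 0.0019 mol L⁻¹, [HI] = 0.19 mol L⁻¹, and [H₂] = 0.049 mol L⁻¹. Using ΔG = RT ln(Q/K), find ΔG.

Qc = [HI]² / ([H₂]·[I₂]) = (0.19)² / ((0.049)·(0.0019)) = 388
ΔG = RT ln(Qc/Kc) = (8.314 J mol⁻¹ K⁻¹)(600 K) × ln(388/91)
   = (4.988 kJ/mol)(1.450) = 7.23 kJ/mol
ΔG > 0, so the forward reaction is non-spontaneous (proceeds in reverse).

ΔG = 7.23 kJ/mol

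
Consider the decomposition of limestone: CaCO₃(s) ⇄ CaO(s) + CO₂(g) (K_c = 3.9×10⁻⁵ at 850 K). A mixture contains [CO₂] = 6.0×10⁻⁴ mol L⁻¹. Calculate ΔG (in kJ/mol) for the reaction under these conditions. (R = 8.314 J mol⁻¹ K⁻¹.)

ΔG = 19.3 kJ/mol

(CaCO₃, CaO are pure solids — omitted from Q_c.)
Q_c = [CO₂] = 6.00×10⁻⁴
ΔG = RT ln(Q_c/K_c) = (8.314 J mol⁻¹ K⁻¹)(850 K) × ln(6.00×10⁻⁴/3.9×10⁻⁵)
   = (7.067 kJ/mol)(2.733) = 19.3 kJ/mol
ΔG > 0, so the forward reaction is non-spontaneous (proceeds in reverse).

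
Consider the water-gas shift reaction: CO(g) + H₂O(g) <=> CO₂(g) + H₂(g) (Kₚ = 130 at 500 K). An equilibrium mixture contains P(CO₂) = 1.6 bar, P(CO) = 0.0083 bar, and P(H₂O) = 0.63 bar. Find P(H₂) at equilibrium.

P(H₂) = 0.42 bar

At equilibrium, Kₚ = P(CO₂)·P(H₂) / (P(CO)·P(H₂O)) = 130.
(1.6)·(P(H₂)) / ((0.0083)·(0.63)) = 130
P(H₂) = 0.425 = 0.42 bar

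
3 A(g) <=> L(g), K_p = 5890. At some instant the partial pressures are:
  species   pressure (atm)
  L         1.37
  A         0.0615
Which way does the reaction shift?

no net change (already at equilibrium)

Q_p = P(L) / P(A)³ = (1.37) / (0.0615)³ = 5890
Q_p = 5890 = K_p, so the system is already at equilibrium.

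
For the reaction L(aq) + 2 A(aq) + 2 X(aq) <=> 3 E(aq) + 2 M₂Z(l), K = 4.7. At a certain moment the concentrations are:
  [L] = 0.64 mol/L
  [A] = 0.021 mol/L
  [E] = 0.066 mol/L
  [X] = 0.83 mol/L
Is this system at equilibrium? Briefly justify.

no; Q < K, reaction proceeds forward

(M₂Z is a pure liquid — omitted from Q.)
Q = [E]³ / ([L]·[A]²·[X]²) = (0.066)³ / ((0.64)·(0.021)²·(0.83)²) = 1.5
Q = 1.5 < K = 4.7: net forward reaction.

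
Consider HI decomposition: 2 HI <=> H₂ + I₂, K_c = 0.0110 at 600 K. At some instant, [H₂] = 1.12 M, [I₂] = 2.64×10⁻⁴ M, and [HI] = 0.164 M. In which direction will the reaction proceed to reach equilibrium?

neither direction; the system is at equilibrium

Q_c = [H₂]·[I₂] / [HI]² = (1.12)·(2.64×10⁻⁴) / (0.164)² = 0.0110
Q_c = 0.0110 = K_c, so the system is already at equilibrium.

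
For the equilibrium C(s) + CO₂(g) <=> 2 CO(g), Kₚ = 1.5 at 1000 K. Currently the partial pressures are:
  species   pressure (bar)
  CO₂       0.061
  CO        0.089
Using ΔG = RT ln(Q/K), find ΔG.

(C is a pure solid — omitted from Qₚ.)
Qₚ = P(CO)² / P(CO₂) = (0.089)² / (0.061) = 0.130
ΔG = RT ln(Qₚ/Kₚ) = (8.314 J mol⁻¹ K⁻¹)(1000 K) × ln(0.130/1.5)
   = (8.314 kJ/mol)(-2.446) = -20.3 kJ/mol
ΔG < 0, so the forward reaction is spontaneous (proceeds forward).

ΔG = -20.3 kJ/mol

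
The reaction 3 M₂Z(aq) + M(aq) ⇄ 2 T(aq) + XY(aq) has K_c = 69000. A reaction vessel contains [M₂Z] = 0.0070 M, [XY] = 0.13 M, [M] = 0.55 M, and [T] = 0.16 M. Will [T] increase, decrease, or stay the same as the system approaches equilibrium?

increase

Q_c = [T]²·[XY] / ([M₂Z]³·[M]) = (0.16)²·(0.13) / ((0.0070)³·(0.55)) = 18000
Q_c = 18000 < K_c = 69000: net forward reaction.
T is a product, so it increases.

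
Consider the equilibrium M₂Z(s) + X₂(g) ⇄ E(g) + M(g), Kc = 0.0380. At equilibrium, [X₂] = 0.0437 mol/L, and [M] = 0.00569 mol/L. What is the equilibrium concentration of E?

(M₂Z is a pure solid — omitted from Kc.)
At equilibrium, Kc = [E]·[M] / [X₂] = 0.0380.
([E])·(0.00569) / (0.0437) = 0.0380
[E] = 0.292 mol/L

[E] = 0.292 mol/L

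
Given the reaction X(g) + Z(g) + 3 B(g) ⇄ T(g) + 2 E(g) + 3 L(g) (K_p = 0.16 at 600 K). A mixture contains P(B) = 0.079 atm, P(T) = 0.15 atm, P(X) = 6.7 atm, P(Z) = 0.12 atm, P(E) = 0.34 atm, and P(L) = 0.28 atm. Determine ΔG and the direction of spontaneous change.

Q_p = P(T)·P(E)²·P(L)³ / (P(X)·P(Z)·P(B)³) = (0.15)·(0.34)²·(0.28)³ / ((6.7)·(0.12)·(0.079)³) = 0.960
ΔG = RT ln(Q_p/K_p) = (8.314 J mol⁻¹ K⁻¹)(600 K) × ln(0.960/0.16)
   = (4.988 kJ/mol)(1.792) = 8.94 kJ/mol
ΔG > 0, so the forward reaction is non-spontaneous (proceeds in reverse).

ΔG = 8.94 kJ/mol; the forward reaction is non-spontaneous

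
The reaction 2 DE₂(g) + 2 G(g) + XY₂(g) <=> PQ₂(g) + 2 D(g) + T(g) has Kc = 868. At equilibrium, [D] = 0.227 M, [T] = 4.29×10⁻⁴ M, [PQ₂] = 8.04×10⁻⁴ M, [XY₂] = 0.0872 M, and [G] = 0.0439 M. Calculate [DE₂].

[DE₂] = 3.49×10⁻⁴ M

At equilibrium, Kc = [PQ₂]·[D]²·[T] / ([DE₂]²·[G]²·[XY₂]) = 868.
(8.04×10⁻⁴)·(0.227)²·(4.29×10⁻⁴) / (([DE₂])²·(0.0439)²·(0.0872)) = 868
[DE₂]² = 1.22×10⁻⁷ ⇒ [DE₂] = 3.49×10⁻⁴ M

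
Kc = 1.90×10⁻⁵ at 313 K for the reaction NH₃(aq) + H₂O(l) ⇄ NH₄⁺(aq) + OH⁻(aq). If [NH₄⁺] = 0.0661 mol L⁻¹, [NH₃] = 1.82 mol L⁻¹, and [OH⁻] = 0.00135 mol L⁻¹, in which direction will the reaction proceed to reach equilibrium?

(H₂O is a pure liquid — omitted from Qc.)
Qc = [NH₄⁺]·[OH⁻] / [NH₃] = (0.0661)·(0.00135) / (1.82) = 4.90×10⁻⁵
Qc = 4.90×10⁻⁵ > Kc = 1.90×10⁻⁵, so the reverse reaction proceeds.

in the reverse direction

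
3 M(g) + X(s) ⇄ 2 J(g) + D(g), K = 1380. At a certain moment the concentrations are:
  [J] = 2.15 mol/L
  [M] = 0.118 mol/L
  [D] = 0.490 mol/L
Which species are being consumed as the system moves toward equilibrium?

none (at equilibrium)

(X is a pure solid — omitted from Q.)
Q = [J]²·[D] / [M]³ = (2.15)²·(0.490) / (0.118)³ = 1380
Q = 1380 = K; the system is at equilibrium.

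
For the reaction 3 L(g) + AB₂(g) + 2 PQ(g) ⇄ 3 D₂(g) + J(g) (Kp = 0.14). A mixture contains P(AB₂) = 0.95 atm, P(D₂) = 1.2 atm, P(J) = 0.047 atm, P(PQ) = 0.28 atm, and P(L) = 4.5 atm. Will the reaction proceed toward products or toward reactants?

Qp = P(D₂)³·P(J) / (P(L)³·P(AB₂)·P(PQ)²) = (1.2)³·(0.047) / ((4.5)³·(0.95)·(0.28)²) = 0.012
Qp = 0.012 < Kp = 0.14, so the forward reaction proceeds.

to the right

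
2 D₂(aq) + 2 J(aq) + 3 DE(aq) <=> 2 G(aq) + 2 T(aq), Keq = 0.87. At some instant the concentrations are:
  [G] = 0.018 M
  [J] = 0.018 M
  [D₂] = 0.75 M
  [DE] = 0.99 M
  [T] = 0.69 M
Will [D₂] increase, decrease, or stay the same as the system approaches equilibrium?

stay the same

Q = [G]²·[T]² / ([D₂]²·[J]²·[DE]³) = (0.018)²·(0.69)² / ((0.75)²·(0.018)²·(0.99)³) = 0.87
Q = 0.87 = Keq; the system is at equilibrium.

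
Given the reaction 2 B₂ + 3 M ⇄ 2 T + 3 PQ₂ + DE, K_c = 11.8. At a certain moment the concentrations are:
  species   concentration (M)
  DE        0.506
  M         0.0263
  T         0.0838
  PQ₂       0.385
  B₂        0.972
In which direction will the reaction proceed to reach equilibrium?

Q_c = [T]²·[PQ₂]³·[DE] / ([B₂]²·[M]³) = (0.0838)²·(0.385)³·(0.506) / ((0.972)²·(0.0263)³) = 11.8
Q_c = 11.8 = K_c, so the system is already at equilibrium.

at equilibrium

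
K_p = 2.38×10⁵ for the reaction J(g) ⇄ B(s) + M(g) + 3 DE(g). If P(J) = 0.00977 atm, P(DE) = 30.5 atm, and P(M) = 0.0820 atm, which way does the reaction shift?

no net change (already at equilibrium)

(B is a pure solid — omitted from Q_p.)
Q_p = P(M)·P(DE)³ / P(J) = (0.0820)·(30.5)³ / (0.00977) = 2.38×10⁵
Q_p = 2.38×10⁵ = K_p, so the system is already at equilibrium.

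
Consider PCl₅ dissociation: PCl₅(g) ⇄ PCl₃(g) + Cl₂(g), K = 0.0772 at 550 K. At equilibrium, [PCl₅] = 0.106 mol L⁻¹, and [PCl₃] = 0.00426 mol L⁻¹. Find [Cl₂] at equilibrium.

[Cl₂] = 1.92 mol L⁻¹

At equilibrium, K = [PCl₃]·[Cl₂] / [PCl₅] = 0.0772.
(0.00426)·([Cl₂]) / (0.106) = 0.0772
[Cl₂] = 1.92 mol L⁻¹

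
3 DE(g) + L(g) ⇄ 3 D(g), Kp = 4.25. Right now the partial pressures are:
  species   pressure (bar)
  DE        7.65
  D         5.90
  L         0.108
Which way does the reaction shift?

Qp = P(D)³ / (P(DE)³·P(L)) = (5.90)³ / ((7.65)³·(0.108)) = 4.25
Qp = 4.25 = Kp, so the system is already at equilibrium.

at equilibrium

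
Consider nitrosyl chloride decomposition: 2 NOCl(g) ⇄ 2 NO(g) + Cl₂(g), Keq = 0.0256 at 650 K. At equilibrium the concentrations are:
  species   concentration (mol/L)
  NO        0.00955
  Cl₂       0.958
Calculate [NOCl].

At equilibrium, Keq = [NO]²·[Cl₂] / [NOCl]² = 0.0256.
(0.00955)²·(0.958) / ([NOCl])² = 0.0256
[NOCl]² = 0.00341 ⇒ [NOCl] = 0.0584 mol/L

[NOCl] = 0.0584 mol/L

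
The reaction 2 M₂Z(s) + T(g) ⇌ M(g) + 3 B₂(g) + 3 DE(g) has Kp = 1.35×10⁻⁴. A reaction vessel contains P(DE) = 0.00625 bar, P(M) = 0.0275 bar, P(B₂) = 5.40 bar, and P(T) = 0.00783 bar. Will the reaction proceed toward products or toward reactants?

at equilibrium

(M₂Z is a pure solid — omitted from Qp.)
Qp = P(M)·P(B₂)³·P(DE)³ / P(T) = (0.0275)·(5.40)³·(0.00625)³ / (0.00783) = 1.35×10⁻⁴
Qp = 1.35×10⁻⁴ = Kp, so the system is already at equilibrium.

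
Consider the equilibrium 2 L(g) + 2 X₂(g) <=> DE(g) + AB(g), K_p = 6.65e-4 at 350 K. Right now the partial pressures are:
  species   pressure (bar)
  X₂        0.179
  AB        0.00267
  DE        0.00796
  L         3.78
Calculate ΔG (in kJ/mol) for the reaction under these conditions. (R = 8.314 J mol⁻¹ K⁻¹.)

Q_p = P(DE)·P(AB) / (P(L)²·P(X₂)²) = (0.00796)·(0.00267) / ((3.78)²·(0.179)²) = 4.64e-5
ΔG = RT ln(Q_p/K_p) = (8.314 J mol⁻¹ K⁻¹)(350 K) × ln(4.64e-5/6.65e-4)
   = (2.910 kJ/mol)(-2.662) = -7.75 kJ/mol
ΔG < 0, so the forward reaction is spontaneous (proceeds forward).

ΔG = -7.75 kJ/mol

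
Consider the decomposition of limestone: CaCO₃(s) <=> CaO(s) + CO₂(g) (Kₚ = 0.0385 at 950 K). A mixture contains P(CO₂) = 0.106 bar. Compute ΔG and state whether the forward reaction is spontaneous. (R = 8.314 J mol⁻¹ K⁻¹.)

ΔG = 8.00 kJ/mol; the forward reaction is non-spontaneous

(CaCO₃, CaO are pure solids — omitted from Qₚ.)
Qₚ = P(CO₂) = 0.106
ΔG = RT ln(Qₚ/Kₚ) = (8.314 J mol⁻¹ K⁻¹)(950 K) × ln(0.106/0.0385)
   = (7.898 kJ/mol)(1.013) = 8.00 kJ/mol
ΔG > 0, so the forward reaction is non-spontaneous (proceeds in reverse).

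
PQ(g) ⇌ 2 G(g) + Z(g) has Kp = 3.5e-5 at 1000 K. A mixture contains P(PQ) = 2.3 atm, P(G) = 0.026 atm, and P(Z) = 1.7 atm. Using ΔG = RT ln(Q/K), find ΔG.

Qp = P(G)²·P(Z) / P(PQ) = (0.026)²·(1.7) / (2.3) = 5.00e-4
ΔG = RT ln(Qp/Kp) = (8.314 J mol⁻¹ K⁻¹)(1000 K) × ln(5.00e-4/3.5e-5)
   = (8.314 kJ/mol)(2.659) = 22.1 kJ/mol
ΔG > 0, so the forward reaction is non-spontaneous (proceeds in reverse).

ΔG = 22.1 kJ/mol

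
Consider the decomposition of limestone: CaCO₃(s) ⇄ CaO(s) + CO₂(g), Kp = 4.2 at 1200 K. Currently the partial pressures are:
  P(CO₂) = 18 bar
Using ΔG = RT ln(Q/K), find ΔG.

ΔG = 14.5 kJ/mol

(CaCO₃, CaO are pure solids — omitted from Qp.)
Qp = P(CO₂) = 18.0
ΔG = RT ln(Qp/Kp) = (8.314 J mol⁻¹ K⁻¹)(1200 K) × ln(18.0/4.2)
   = (9.977 kJ/mol)(1.455) = 14.5 kJ/mol
ΔG > 0, so the forward reaction is non-spontaneous (proceeds in reverse).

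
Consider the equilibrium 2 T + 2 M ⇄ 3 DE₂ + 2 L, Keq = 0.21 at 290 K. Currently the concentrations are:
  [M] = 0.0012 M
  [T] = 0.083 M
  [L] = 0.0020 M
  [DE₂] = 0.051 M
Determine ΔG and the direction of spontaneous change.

Q = [DE₂]³·[L]² / ([T]²·[M]²) = (0.051)³·(0.0020)² / ((0.083)²·(0.0012)²) = 0.0535
ΔG = RT ln(Q/Keq) = (8.314 J mol⁻¹ K⁻¹)(290 K) × ln(0.0535/0.21)
   = (2.411 kJ/mol)(-1.367) = -3.30 kJ/mol
ΔG < 0, so the forward reaction is spontaneous (proceeds forward).

ΔG = -3.30 kJ/mol; the forward reaction is spontaneous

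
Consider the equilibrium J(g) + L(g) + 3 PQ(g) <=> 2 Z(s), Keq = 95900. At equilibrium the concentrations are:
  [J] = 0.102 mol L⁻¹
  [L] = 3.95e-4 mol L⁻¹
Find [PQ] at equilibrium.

[PQ] = 0.637 mol L⁻¹

(Z is a pure solid — omitted from Keq.)
At equilibrium, Keq = 1 / ([J]·[L]·[PQ]³) = 95900.
1 / ((0.102)·(3.95e-4)·([PQ])³) = 95900
[PQ]³ = 0.259 ⇒ [PQ] = 0.637 mol L⁻¹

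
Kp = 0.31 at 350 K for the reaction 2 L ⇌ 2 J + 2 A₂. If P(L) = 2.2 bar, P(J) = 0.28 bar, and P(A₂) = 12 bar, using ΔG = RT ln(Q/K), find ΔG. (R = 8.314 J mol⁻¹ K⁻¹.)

Qp = P(J)²·P(A₂)² / P(L)² = (0.28)²·(12)² / (2.2)² = 2.33
ΔG = RT ln(Qp/Kp) = (8.314 J mol⁻¹ K⁻¹)(350 K) × ln(2.33/0.31)
   = (2.910 kJ/mol)(2.017) = 5.87 kJ/mol
ΔG > 0, so the forward reaction is non-spontaneous (proceeds in reverse).

ΔG = 5.87 kJ/mol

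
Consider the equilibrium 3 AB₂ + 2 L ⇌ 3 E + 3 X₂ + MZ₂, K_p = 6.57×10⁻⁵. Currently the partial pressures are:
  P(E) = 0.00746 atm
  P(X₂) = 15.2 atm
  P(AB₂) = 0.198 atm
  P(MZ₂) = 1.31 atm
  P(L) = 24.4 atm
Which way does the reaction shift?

Q_p = P(E)³·P(X₂)³·P(MZ₂) / (P(AB₂)³·P(L)²) = (0.00746)³·(15.2)³·(1.31) / ((0.198)³·(24.4)²) = 4.13×10⁻⁴
Q_p = 4.13×10⁻⁴ > K_p = 6.57×10⁻⁵, so the reverse reaction proceeds.

in the reverse direction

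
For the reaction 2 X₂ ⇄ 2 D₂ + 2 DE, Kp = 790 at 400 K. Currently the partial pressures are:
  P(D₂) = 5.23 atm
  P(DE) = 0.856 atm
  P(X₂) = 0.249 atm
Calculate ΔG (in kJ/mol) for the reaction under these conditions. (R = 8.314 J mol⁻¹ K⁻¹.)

Qp = P(D₂)²·P(DE)² / P(X₂)² = (5.23)²·(0.856)² / (0.249)² = 323
ΔG = RT ln(Qp/Kp) = (8.314 J mol⁻¹ K⁻¹)(400 K) × ln(323/790)
   = (3.326 kJ/mol)(-0.8944) = -2.97 kJ/mol
ΔG < 0, so the forward reaction is spontaneous (proceeds forward).

ΔG = -2.97 kJ/mol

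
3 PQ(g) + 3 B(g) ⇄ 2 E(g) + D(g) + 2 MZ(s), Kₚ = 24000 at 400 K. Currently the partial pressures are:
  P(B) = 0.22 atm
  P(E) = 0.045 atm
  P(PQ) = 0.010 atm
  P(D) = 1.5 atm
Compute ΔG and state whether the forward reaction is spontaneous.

ΔG = 8.23 kJ/mol; the forward reaction is non-spontaneous

(MZ is a pure solid — omitted from Qₚ.)
Qₚ = P(E)²·P(D) / (P(PQ)³·P(B)³) = (0.045)²·(1.5) / ((0.010)³·(0.22)³) = 2.85×10⁵
ΔG = RT ln(Qₚ/Kₚ) = (8.314 J mol⁻¹ K⁻¹)(400 K) × ln(2.85×10⁵/24000)
   = (3.326 kJ/mol)(2.474) = 8.23 kJ/mol
ΔG > 0, so the forward reaction is non-spontaneous (proceeds in reverse).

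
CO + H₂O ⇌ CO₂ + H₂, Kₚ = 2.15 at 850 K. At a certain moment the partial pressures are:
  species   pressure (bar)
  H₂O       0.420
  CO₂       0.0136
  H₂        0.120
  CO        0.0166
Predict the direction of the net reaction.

to the right

Qₚ = P(CO₂)·P(H₂) / (P(CO)·P(H₂O)) = (0.0136)·(0.120) / ((0.0166)·(0.420)) = 0.234
Qₚ = 0.234 < Kₚ = 2.15, so the forward reaction proceeds.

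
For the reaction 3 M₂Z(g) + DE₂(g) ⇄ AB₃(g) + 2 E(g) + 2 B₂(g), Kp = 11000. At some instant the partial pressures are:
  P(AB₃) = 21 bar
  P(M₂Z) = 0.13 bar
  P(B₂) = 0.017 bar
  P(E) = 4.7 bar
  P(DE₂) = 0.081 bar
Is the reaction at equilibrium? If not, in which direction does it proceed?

Qp = P(AB₃)·P(E)²·P(B₂)² / (P(M₂Z)³·P(DE₂)) = (21)·(4.7)²·(0.017)² / ((0.13)³·(0.081)) = 750
Qp = 750 < Kp = 11000, so the forward reaction proceeds.

in the forward direction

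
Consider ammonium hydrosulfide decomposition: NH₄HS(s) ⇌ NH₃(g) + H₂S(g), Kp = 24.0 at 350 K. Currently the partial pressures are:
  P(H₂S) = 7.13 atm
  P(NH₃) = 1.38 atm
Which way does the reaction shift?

(NH₄HS is a pure solid — omitted from Qp.)
Qp = P(NH₃)·P(H₂S) = (1.38)·(7.13) = 9.84
Qp = 9.84 < Kp = 24.0, so the forward reaction proceeds.

in the forward direction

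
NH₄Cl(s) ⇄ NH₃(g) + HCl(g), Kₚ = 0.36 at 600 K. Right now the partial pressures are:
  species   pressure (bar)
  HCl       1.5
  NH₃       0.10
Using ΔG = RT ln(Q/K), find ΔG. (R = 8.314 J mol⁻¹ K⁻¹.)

(NH₄Cl is a pure solid — omitted from Qₚ.)
Qₚ = P(NH₃)·P(HCl) = (0.10)·(1.5) = 0.150
ΔG = RT ln(Qₚ/Kₚ) = (8.314 J mol⁻¹ K⁻¹)(600 K) × ln(0.150/0.36)
   = (4.988 kJ/mol)(-0.8755) = -4.37 kJ/mol
ΔG < 0, so the forward reaction is spontaneous (proceeds forward).

ΔG = -4.37 kJ/mol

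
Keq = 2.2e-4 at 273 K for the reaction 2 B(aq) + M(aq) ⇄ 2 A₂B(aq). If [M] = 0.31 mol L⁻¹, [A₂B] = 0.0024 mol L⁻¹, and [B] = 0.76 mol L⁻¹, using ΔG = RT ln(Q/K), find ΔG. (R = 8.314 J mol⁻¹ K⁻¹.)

ΔG = -4.36 kJ/mol

Q = [A₂B]² / ([B]²·[M]) = (0.0024)² / ((0.76)²·(0.31)) = 3.22e-5
ΔG = RT ln(Q/Keq) = (8.314 J mol⁻¹ K⁻¹)(273 K) × ln(3.22e-5/2.2e-4)
   = (2.270 kJ/mol)(-1.922) = -4.36 kJ/mol
ΔG < 0, so the forward reaction is spontaneous (proceeds forward).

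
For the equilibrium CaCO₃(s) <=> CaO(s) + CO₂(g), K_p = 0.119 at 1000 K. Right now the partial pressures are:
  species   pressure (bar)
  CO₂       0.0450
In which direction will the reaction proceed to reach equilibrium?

(CaCO₃, CaO are pure solids — omitted from Q_p.)
Q_p = P(CO₂) = 0.0450
Q_p = 0.0450 < K_p = 0.119, so the forward reaction proceeds.

toward products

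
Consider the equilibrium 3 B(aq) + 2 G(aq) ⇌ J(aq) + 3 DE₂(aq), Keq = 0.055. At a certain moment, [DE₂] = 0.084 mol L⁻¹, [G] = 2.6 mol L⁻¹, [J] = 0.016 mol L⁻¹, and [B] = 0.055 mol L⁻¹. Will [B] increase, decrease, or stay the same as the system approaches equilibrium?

Q = [J]·[DE₂]³ / ([B]³·[G]²) = (0.016)·(0.084)³ / ((0.055)³·(2.6)²) = 0.0084
Q = 0.0084 < Keq = 0.055: net forward reaction.
B is a reactant, so it decreases.

decrease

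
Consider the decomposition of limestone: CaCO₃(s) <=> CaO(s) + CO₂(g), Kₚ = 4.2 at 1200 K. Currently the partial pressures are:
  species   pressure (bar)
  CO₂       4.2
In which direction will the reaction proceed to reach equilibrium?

at equilibrium

(CaCO₃, CaO are pure solids — omitted from Qₚ.)
Qₚ = P(CO₂) = 4.2
Qₚ = 4.2 = Kₚ, so the system is already at equilibrium.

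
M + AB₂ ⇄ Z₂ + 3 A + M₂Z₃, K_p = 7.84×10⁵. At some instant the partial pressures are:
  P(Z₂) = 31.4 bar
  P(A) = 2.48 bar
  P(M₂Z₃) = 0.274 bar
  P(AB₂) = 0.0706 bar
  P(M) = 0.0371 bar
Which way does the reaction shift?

Q_p = P(Z₂)·P(A)³·P(M₂Z₃) / (P(M)·P(AB₂)) = (31.4)·(2.48)³·(0.274) / ((0.0371)·(0.0706)) = 50100
Q_p = 50100 < K_p = 7.84×10⁵, so the forward reaction proceeds.

in the forward direction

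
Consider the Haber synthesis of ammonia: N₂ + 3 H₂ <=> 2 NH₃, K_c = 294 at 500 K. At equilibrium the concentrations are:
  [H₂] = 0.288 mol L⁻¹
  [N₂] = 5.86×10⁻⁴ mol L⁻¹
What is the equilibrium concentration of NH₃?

At equilibrium, K_c = [NH₃]² / ([N₂]·[H₂]³) = 294.
([NH₃])² / ((5.86×10⁻⁴)·(0.288)³) = 294
[NH₃]² = 0.00412 ⇒ [NH₃] = 0.0642 mol L⁻¹

[NH₃] = 0.0642 mol L⁻¹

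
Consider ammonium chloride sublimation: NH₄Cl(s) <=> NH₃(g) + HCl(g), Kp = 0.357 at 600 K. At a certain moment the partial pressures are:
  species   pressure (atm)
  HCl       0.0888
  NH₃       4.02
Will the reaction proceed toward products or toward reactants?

no net change (already at equilibrium)

(NH₄Cl is a pure solid — omitted from Qp.)
Qp = P(NH₃)·P(HCl) = (4.02)·(0.0888) = 0.357
Qp = 0.357 = Kp, so the system is already at equilibrium.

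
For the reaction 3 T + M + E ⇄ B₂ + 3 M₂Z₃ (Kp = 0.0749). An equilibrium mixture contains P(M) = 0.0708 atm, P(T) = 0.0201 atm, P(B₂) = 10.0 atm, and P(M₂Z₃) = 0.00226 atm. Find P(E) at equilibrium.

P(E) = 2.68 atm

At equilibrium, Kp = P(B₂)·P(M₂Z₃)³ / (P(T)³·P(M)·P(E)) = 0.0749.
(10.0)·(0.00226)³ / ((0.0201)³·(0.0708)·(P(E))) = 0.0749
P(E) = 2.68 atm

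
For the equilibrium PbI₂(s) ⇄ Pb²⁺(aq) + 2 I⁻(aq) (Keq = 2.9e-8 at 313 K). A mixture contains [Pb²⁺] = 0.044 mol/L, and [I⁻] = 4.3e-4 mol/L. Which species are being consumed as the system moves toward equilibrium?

PbI₂ (reactants)

(PbI₂ is a pure solid — omitted from Q.)
Q = [Pb²⁺]·[I⁻]² = (0.044)·(4.3e-4)² = 8.1e-9
Q = 8.1e-9 < Keq = 2.9e-8: net forward reaction.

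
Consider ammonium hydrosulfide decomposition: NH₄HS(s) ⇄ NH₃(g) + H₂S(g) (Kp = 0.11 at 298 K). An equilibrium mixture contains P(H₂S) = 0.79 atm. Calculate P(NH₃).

(NH₄HS is a pure solid — omitted from Kp.)
At equilibrium, Kp = P(NH₃)·P(H₂S) = 0.11.
(P(NH₃))·(0.79) = 0.11
P(NH₃) = 0.139 = 0.14 atm

P(NH₃) = 0.14 atm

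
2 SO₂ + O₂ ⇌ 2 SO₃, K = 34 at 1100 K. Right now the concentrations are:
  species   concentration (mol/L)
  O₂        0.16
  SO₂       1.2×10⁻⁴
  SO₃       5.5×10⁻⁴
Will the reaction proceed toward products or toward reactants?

in the reverse direction

Q = [SO₃]² / ([SO₂]²·[O₂]) = (5.5×10⁻⁴)² / ((1.2×10⁻⁴)²·(0.16)) = 130
Q = 130 > K = 34, so the reverse reaction proceeds.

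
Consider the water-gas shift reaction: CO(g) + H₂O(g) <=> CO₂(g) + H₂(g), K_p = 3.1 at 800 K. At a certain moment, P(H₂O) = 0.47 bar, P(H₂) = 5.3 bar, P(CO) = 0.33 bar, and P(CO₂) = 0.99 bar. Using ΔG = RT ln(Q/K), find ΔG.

Q_p = P(CO₂)·P(H₂) / (P(CO)·P(H₂O)) = (0.99)·(5.3) / ((0.33)·(0.47)) = 33.8
ΔG = RT ln(Q_p/K_p) = (8.314 J mol⁻¹ K⁻¹)(800 K) × ln(33.8/3.1)
   = (6.651 kJ/mol)(2.389) = 15.9 kJ/mol
ΔG > 0, so the forward reaction is non-spontaneous (proceeds in reverse).

ΔG = 15.9 kJ/mol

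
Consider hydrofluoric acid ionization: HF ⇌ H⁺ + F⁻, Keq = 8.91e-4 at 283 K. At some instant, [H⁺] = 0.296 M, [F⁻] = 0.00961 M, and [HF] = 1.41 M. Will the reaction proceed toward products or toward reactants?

in the reverse direction

Q = [H⁺]·[F⁻] / [HF] = (0.296)·(0.00961) / (1.41) = 0.00202
Q = 0.00202 > Keq = 8.91e-4, so the reverse reaction proceeds.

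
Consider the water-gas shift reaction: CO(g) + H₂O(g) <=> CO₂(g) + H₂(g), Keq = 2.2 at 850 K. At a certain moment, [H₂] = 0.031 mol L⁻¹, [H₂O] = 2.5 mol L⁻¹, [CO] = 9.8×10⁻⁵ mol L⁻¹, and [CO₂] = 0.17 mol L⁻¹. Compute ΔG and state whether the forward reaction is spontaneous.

ΔG = 16.1 kJ/mol; the forward reaction is non-spontaneous

Q = [CO₂]·[H₂] / ([CO]·[H₂O]) = (0.17)·(0.031) / ((9.8×10⁻⁵)·(2.5)) = 21.5
ΔG = RT ln(Q/Keq) = (8.314 J mol⁻¹ K⁻¹)(850 K) × ln(21.5/2.2)
   = (7.067 kJ/mol)(2.280) = 16.1 kJ/mol
ΔG > 0, so the forward reaction is non-spontaneous (proceeds in reverse).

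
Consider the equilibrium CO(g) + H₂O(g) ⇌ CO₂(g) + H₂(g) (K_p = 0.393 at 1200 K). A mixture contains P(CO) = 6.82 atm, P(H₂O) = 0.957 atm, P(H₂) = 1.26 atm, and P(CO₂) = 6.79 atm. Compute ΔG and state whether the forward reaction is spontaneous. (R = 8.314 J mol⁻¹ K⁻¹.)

ΔG = 12.0 kJ/mol; the forward reaction is non-spontaneous

Q_p = P(CO₂)·P(H₂) / (P(CO)·P(H₂O)) = (6.79)·(1.26) / ((6.82)·(0.957)) = 1.31
ΔG = RT ln(Q_p/K_p) = (8.314 J mol⁻¹ K⁻¹)(1200 K) × ln(1.31/0.393)
   = (9.977 kJ/mol)(1.204) = 12.0 kJ/mol
ΔG > 0, so the forward reaction is non-spontaneous (proceeds in reverse).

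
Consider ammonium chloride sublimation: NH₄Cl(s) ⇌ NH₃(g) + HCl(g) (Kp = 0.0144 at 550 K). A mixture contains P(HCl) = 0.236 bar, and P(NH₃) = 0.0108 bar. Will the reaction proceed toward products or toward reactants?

(NH₄Cl is a pure solid — omitted from Qp.)
Qp = P(NH₃)·P(HCl) = (0.0108)·(0.236) = 0.00255
Qp = 0.00255 < Kp = 0.0144, so the forward reaction proceeds.

toward products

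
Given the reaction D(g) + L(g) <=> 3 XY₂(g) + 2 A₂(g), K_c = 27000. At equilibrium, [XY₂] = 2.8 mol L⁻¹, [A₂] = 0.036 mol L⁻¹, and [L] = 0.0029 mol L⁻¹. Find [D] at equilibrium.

At equilibrium, K_c = [XY₂]³·[A₂]² / ([D]·[L]) = 27000.
(2.8)³·(0.036)² / (([D])·(0.0029)) = 27000
[D] = 3.63×10⁻⁴ = 3.6×10⁻⁴ mol L⁻¹

[D] = 3.6×10⁻⁴ mol L⁻¹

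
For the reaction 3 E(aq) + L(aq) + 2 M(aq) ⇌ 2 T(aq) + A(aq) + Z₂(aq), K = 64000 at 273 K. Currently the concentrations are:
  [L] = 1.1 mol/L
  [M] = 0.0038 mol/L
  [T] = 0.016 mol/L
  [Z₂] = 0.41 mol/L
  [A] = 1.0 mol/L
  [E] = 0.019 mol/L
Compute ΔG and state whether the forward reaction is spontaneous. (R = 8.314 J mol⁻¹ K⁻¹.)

ΔG = 6.15 kJ/mol; the forward reaction is non-spontaneous

Q = [T]²·[A]·[Z₂] / ([E]³·[L]·[M]²) = (0.016)²·(1.0)·(0.41) / ((0.019)³·(1.1)·(0.0038)²) = 9.63e5
ΔG = RT ln(Q/K) = (8.314 J mol⁻¹ K⁻¹)(273 K) × ln(9.63e5/64000)
   = (2.270 kJ/mol)(2.711) = 6.15 kJ/mol
ΔG > 0, so the forward reaction is non-spontaneous (proceeds in reverse).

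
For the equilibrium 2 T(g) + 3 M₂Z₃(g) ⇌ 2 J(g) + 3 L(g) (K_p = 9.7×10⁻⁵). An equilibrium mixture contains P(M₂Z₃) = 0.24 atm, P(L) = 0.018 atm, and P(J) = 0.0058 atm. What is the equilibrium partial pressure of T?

At equilibrium, K_p = P(J)²·P(L)³ / (P(T)²·P(M₂Z₃)³) = 9.7×10⁻⁵.
(0.0058)²·(0.018)³ / ((P(T))²·(0.24)³) = 9.7×10⁻⁵
P(T)² = 1.46×10⁻⁴ ⇒ P(T) = 0.012 atm

P(T) = 0.012 atm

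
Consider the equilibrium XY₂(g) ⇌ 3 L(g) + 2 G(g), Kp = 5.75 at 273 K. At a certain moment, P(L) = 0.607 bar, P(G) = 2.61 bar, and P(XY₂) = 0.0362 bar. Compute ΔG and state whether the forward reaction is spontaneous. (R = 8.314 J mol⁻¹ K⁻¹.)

Qp = P(L)³·P(G)² / P(XY₂) = (0.607)³·(2.61)² / (0.0362) = 42.1
ΔG = RT ln(Qp/Kp) = (8.314 J mol⁻¹ K⁻¹)(273 K) × ln(42.1/5.75)
   = (2.270 kJ/mol)(1.991) = 4.52 kJ/mol
ΔG > 0, so the forward reaction is non-spontaneous (proceeds in reverse).

ΔG = 4.52 kJ/mol; the forward reaction is non-spontaneous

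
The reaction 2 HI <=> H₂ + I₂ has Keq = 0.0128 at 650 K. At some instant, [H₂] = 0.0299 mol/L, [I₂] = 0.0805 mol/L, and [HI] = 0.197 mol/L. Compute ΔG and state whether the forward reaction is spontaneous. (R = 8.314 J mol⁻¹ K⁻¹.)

Q = [H₂]·[I₂] / [HI]² = (0.0299)·(0.0805) / (0.197)² = 0.0620
ΔG = RT ln(Q/Keq) = (8.314 J mol⁻¹ K⁻¹)(650 K) × ln(0.0620/0.0128)
   = (5.404 kJ/mol)(1.578) = 8.53 kJ/mol
ΔG > 0, so the forward reaction is non-spontaneous (proceeds in reverse).

ΔG = 8.53 kJ/mol; the forward reaction is non-spontaneous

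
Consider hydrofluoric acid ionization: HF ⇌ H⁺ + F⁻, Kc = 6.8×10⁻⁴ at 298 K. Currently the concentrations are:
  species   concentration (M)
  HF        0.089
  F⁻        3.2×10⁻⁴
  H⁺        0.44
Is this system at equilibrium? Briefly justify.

Qc = [H⁺]·[F⁻] / [HF] = (0.44)·(3.2×10⁻⁴) / (0.089) = 0.0016
Qc = 0.0016 > Kc = 6.8×10⁻⁴: net reverse reaction.

no; Q > K, reaction proceeds in reverse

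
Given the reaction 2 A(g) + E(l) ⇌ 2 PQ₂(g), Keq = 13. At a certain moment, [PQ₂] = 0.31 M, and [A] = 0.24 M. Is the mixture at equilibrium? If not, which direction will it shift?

(E is a pure liquid — omitted from Q.)
Q = [PQ₂]² / [A]² = (0.31)² / (0.24)² = 1.7
Q = 1.7 < Keq = 13: net forward reaction.

no; Q < K, reaction proceeds forward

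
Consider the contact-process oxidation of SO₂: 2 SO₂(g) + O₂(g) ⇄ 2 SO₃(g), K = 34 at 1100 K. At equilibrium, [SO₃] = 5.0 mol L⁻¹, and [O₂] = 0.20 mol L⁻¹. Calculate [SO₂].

[SO₂] = 1.9 mol L⁻¹

At equilibrium, K = [SO₃]² / ([SO₂]²·[O₂]) = 34.
(5.0)² / (([SO₂])²·(0.20)) = 34
[SO₂]² = 3.68 ⇒ [SO₂] = 1.9 mol L⁻¹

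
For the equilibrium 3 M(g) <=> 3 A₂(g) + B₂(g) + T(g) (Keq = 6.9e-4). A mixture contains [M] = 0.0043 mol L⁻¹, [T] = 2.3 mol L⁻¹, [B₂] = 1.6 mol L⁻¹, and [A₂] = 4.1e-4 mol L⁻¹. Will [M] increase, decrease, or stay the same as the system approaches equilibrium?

Q = [A₂]³·[B₂]·[T] / [M]³ = (4.1e-4)³·(1.6)·(2.3) / (0.0043)³ = 0.0032
Q = 0.0032 > Keq = 6.9e-4: net reverse reaction.
M is a reactant, so it increases.

increase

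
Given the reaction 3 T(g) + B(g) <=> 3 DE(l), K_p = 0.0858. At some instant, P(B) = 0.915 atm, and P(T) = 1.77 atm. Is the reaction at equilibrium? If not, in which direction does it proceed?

in the reverse direction

(DE is a pure liquid — omitted from Q_p.)
Q_p = 1 / (P(T)³·P(B)) = 1 / ((1.77)³·(0.915)) = 0.197
Q_p = 0.197 > K_p = 0.0858, so the reverse reaction proceeds.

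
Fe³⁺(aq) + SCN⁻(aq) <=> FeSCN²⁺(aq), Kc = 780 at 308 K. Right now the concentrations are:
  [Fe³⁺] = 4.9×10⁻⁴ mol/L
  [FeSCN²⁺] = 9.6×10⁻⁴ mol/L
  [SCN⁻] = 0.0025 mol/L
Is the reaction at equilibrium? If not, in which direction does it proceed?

Qc = [FeSCN²⁺] / ([Fe³⁺]·[SCN⁻]) = (9.6×10⁻⁴) / ((4.9×10⁻⁴)·(0.0025)) = 780
Qc = 780 = Kc, so the system is already at equilibrium.

at equilibrium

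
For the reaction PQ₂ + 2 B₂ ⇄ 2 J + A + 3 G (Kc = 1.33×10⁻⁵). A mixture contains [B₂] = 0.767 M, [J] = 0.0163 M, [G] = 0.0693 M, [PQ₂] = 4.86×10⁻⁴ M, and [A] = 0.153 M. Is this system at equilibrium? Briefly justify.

Qc = [J]²·[A]·[G]³ / ([PQ₂]·[B₂]²) = (0.0163)²·(0.153)·(0.0693)³ / ((4.86×10⁻⁴)·(0.767)²) = 4.73×10⁻⁵
Qc = 4.73×10⁻⁵ > Kc = 1.33×10⁻⁵: net reverse reaction.

no; Q > K, reaction proceeds in reverse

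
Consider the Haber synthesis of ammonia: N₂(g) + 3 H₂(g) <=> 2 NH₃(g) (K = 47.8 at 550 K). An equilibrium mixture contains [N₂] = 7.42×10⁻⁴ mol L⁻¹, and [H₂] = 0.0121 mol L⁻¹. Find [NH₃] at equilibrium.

At equilibrium, K = [NH₃]² / ([N₂]·[H₂]³) = 47.8.
([NH₃])² / ((7.42×10⁻⁴)·(0.0121)³) = 47.8
[NH₃]² = 6.28×10⁻⁸ ⇒ [NH₃] = 2.51×10⁻⁴ mol L⁻¹

[NH₃] = 2.51×10⁻⁴ mol L⁻¹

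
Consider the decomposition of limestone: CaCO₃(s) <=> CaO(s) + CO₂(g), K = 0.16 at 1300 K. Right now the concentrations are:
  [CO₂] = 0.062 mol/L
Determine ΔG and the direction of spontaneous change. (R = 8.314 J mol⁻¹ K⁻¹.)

(CaCO₃, CaO are pure solids — omitted from Q.)
Q = [CO₂] = 0.0620
ΔG = RT ln(Q/K) = (8.314 J mol⁻¹ K⁻¹)(1300 K) × ln(0.0620/0.16)
   = (10.81 kJ/mol)(-0.9480) = -10.2 kJ/mol
ΔG < 0, so the forward reaction is spontaneous (proceeds forward).

ΔG = -10.2 kJ/mol; the forward reaction is spontaneous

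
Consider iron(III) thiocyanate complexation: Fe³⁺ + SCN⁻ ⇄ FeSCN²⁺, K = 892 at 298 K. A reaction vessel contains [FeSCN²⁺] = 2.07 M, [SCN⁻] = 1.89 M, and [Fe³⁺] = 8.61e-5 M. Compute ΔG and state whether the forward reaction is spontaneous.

Q = [FeSCN²⁺] / ([Fe³⁺]·[SCN⁻]) = (2.07) / ((8.61e-5)·(1.89)) = 12700
ΔG = RT ln(Q/K) = (8.314 J mol⁻¹ K⁻¹)(298 K) × ln(12700/892)
   = (2.478 kJ/mol)(2.656) = 6.58 kJ/mol
ΔG > 0, so the forward reaction is non-spontaneous (proceeds in reverse).

ΔG = 6.58 kJ/mol; the forward reaction is non-spontaneous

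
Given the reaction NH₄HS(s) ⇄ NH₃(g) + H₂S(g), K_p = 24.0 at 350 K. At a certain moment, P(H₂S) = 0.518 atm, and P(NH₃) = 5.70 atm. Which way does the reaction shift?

(NH₄HS is a pure solid — omitted from Q_p.)
Q_p = P(NH₃)·P(H₂S) = (5.70)·(0.518) = 2.95
Q_p = 2.95 < K_p = 24.0, so the forward reaction proceeds.

in the forward direction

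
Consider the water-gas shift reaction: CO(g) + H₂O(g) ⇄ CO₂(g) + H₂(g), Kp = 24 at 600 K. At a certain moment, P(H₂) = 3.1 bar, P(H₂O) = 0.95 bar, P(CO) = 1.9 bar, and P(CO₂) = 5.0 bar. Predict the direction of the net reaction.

in the forward direction

Qp = P(CO₂)·P(H₂) / (P(CO)·P(H₂O)) = (5.0)·(3.1) / ((1.9)·(0.95)) = 8.6
Qp = 8.6 < Kp = 24, so the forward reaction proceeds.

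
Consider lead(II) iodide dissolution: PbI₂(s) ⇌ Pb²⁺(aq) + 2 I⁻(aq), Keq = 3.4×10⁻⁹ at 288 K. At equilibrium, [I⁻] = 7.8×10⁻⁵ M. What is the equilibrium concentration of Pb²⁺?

(PbI₂ is a pure solid — omitted from Keq.)
At equilibrium, Keq = [Pb²⁺]·[I⁻]² = 3.4×10⁻⁹.
([Pb²⁺])·(7.8×10⁻⁵)² = 3.4×10⁻⁹
[Pb²⁺] = 0.559 = 0.56 M

[Pb²⁺] = 0.56 M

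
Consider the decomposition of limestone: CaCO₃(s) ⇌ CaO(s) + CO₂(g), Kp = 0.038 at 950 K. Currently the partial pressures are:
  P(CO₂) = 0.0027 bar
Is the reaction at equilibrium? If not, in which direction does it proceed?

to the right

(CaCO₃, CaO are pure solids — omitted from Qp.)
Qp = P(CO₂) = 0.0027
Qp = 0.0027 < Kp = 0.038, so the forward reaction proceeds.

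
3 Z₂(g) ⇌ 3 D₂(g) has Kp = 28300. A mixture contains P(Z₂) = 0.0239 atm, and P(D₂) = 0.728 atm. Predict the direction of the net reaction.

at equilibrium

Qp = P(D₂)³ / P(Z₂)³ = (0.728)³ / (0.0239)³ = 28300
Qp = 28300 = Kp, so the system is already at equilibrium.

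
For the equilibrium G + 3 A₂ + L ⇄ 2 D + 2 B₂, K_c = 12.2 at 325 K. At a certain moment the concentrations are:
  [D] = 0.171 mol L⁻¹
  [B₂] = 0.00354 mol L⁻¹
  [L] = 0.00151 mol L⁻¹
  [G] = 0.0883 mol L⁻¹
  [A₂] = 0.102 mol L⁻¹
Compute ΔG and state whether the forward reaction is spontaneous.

ΔG = -4.19 kJ/mol; the forward reaction is spontaneous

Q_c = [D]²·[B₂]² / ([G]·[A₂]³·[L]) = (0.171)²·(0.00354)² / ((0.0883)·(0.102)³·(0.00151)) = 2.59
ΔG = RT ln(Q_c/K_c) = (8.314 J mol⁻¹ K⁻¹)(325 K) × ln(2.59/12.2)
   = (2.702 kJ/mol)(-1.550) = -4.19 kJ/mol
ΔG < 0, so the forward reaction is spontaneous (proceeds forward).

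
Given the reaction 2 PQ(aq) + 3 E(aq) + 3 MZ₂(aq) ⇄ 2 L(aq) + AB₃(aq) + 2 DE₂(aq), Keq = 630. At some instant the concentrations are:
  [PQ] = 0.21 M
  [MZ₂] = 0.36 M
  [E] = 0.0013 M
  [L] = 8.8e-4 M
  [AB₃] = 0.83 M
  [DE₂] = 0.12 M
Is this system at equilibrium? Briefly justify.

Q = [L]²·[AB₃]·[DE₂]² / ([PQ]²·[E]³·[MZ₂]³) = (8.8e-4)²·(0.83)·(0.12)² / ((0.21)²·(0.0013)³·(0.36)³) = 2000
Q = 2000 > Keq = 630: net reverse reaction.

no; Q > K, reaction proceeds in reverse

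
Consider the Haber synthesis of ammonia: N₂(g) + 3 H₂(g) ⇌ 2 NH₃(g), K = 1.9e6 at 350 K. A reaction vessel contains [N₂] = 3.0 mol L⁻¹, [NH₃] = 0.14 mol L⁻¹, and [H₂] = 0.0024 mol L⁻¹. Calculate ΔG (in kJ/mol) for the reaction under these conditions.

ΔG = -4.05 kJ/mol

Q = [NH₃]² / ([N₂]·[H₂]³) = (0.14)² / ((3.0)·(0.0024)³) = 4.73e5
ΔG = RT ln(Q/K) = (8.314 J mol⁻¹ K⁻¹)(350 K) × ln(4.73e5/1.9e6)
   = (2.910 kJ/mol)(-1.391) = -4.05 kJ/mol
ΔG < 0, so the forward reaction is spontaneous (proceeds forward).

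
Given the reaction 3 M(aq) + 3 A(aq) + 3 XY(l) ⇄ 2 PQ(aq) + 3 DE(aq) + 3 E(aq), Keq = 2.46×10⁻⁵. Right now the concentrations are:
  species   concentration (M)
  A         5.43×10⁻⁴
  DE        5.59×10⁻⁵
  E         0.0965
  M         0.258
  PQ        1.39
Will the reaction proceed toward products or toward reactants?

to the left

(XY is a pure liquid — omitted from Q.)
Q = [PQ]²·[DE]³·[E]³ / ([M]³·[A]³) = (1.39)²·(5.59×10⁻⁵)³·(0.0965)³ / ((0.258)³·(5.43×10⁻⁴)³) = 1.10×10⁻⁴
Q = 1.10×10⁻⁴ > Keq = 2.46×10⁻⁵, so the reverse reaction proceeds.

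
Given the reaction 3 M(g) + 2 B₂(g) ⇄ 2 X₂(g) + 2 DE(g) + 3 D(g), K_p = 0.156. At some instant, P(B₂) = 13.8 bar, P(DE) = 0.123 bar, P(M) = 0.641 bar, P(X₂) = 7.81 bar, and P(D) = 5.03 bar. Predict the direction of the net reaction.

in the reverse direction

Q_p = P(X₂)²·P(DE)²·P(D)³ / (P(M)³·P(B₂)²) = (7.81)²·(0.123)²·(5.03)³ / ((0.641)³·(13.8)²) = 2.34
Q_p = 2.34 > K_p = 0.156, so the reverse reaction proceeds.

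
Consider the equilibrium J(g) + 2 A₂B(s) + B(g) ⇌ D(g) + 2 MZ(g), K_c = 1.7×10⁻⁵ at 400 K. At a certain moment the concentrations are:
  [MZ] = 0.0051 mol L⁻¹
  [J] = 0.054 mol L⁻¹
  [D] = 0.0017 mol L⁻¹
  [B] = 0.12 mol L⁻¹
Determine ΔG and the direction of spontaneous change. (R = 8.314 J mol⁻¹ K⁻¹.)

ΔG = -3.04 kJ/mol; the forward reaction is spontaneous

(A₂B is a pure solid — omitted from Q_c.)
Q_c = [D]·[MZ]² / ([J]·[B]) = (0.0017)·(0.0051)² / ((0.054)·(0.12)) = 6.82×10⁻⁶
ΔG = RT ln(Q_c/K_c) = (8.314 J mol⁻¹ K⁻¹)(400 K) × ln(6.82×10⁻⁶/1.7×10⁻⁵)
   = (3.326 kJ/mol)(-0.9134) = -3.04 kJ/mol
ΔG < 0, so the forward reaction is spontaneous (proceeds forward).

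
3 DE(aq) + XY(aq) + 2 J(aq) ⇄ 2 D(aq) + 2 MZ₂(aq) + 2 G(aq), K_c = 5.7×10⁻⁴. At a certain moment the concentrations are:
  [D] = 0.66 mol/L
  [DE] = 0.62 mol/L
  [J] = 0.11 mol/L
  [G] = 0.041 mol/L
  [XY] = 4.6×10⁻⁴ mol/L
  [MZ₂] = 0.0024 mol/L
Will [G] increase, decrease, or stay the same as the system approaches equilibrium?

decrease

Q_c = [D]²·[MZ₂]²·[G]² / ([DE]³·[XY]·[J]²) = (0.66)²·(0.0024)²·(0.041)² / ((0.62)³·(4.6×10⁻⁴)·(0.11)²) = 0.0032
Q_c = 0.0032 > K_c = 5.7×10⁻⁴: net reverse reaction.
G is a product, so it decreases.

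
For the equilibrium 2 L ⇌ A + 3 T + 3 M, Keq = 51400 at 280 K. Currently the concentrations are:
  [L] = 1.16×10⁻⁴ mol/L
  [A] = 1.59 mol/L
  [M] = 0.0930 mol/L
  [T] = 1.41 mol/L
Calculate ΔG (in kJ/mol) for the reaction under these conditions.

ΔG = 3.83 kJ/mol

Q = [A]·[T]³·[M]³ / [L]² = (1.59)·(1.41)³·(0.0930)³ / (1.16×10⁻⁴)² = 2.66×10⁵
ΔG = RT ln(Q/Keq) = (8.314 J mol⁻¹ K⁻¹)(280 K) × ln(2.66×10⁵/51400)
   = (2.328 kJ/mol)(1.644) = 3.83 kJ/mol
ΔG > 0, so the forward reaction is non-spontaneous (proceeds in reverse).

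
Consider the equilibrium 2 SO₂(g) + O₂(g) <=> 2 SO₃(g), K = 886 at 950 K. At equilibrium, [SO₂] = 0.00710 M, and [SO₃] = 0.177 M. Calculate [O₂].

At equilibrium, K = [SO₃]² / ([SO₂]²·[O₂]) = 886.
(0.177)² / ((0.00710)²·([O₂])) = 886
[O₂] = 0.701 M

[O₂] = 0.701 M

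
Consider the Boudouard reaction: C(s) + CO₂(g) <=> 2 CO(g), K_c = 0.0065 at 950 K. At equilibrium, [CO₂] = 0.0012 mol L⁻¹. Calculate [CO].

[CO] = 0.0028 mol L⁻¹

(C is a pure solid — omitted from K_c.)
At equilibrium, K_c = [CO]² / [CO₂] = 0.0065.
([CO])² / (0.0012) = 0.0065
[CO]² = 7.80×10⁻⁶ ⇒ [CO] = 0.0028 mol L⁻¹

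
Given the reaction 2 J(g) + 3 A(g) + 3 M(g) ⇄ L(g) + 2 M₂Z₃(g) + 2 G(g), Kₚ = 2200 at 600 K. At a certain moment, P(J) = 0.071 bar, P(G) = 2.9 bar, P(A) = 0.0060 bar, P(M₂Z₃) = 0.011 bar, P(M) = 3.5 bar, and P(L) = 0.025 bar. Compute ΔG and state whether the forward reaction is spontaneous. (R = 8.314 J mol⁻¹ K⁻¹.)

Qₚ = P(L)·P(M₂Z₃)²·P(G)² / (P(J)²·P(A)³·P(M)³) = (0.025)·(0.011)²·(2.9)² / ((0.071)²·(0.0060)³·(3.5)³) = 545
ΔG = RT ln(Qₚ/Kₚ) = (8.314 J mol⁻¹ K⁻¹)(600 K) × ln(545/2200)
   = (4.988 kJ/mol)(-1.395) = -6.96 kJ/mol
ΔG < 0, so the forward reaction is spontaneous (proceeds forward).

ΔG = -6.96 kJ/mol; the forward reaction is spontaneous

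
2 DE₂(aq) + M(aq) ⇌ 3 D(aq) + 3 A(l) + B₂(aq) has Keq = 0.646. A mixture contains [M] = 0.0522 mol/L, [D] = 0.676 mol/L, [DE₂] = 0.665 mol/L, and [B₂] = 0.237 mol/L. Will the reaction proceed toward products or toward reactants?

reverse (toward reactants)

(A is a pure liquid — omitted from Q.)
Q = [D]³·[B₂] / ([DE₂]²·[M]) = (0.676)³·(0.237) / ((0.665)²·(0.0522)) = 3.17
Q = 3.17 > Keq = 0.646, so the reverse reaction proceeds.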